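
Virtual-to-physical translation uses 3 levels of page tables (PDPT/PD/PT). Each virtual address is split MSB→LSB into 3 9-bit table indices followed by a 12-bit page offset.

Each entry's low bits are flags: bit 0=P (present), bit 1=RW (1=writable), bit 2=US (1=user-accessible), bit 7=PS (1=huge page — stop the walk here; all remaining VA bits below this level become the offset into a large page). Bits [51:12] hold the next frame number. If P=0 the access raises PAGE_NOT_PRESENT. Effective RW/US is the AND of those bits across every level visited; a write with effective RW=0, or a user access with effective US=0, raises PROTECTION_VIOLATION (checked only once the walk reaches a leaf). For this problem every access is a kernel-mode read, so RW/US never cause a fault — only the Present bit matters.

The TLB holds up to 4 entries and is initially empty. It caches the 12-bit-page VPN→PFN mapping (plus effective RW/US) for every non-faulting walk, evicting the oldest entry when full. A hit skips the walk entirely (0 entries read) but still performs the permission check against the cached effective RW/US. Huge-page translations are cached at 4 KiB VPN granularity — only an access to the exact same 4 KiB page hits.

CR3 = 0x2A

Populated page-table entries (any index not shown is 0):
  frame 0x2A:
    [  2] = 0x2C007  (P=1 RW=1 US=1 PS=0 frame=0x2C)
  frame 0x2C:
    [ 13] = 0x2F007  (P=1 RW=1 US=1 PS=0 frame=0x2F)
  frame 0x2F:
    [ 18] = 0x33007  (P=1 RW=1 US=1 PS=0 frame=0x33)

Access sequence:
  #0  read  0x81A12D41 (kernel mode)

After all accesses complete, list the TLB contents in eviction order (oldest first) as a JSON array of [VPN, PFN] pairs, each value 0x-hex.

Walk each access:
#0 VA=0x81A12D41 (r,kernel):
  [0] read 0x2A idx=2: raw=0x2C007 flags P=1 W=1 U=1 S=0
  [1] read 0x2C idx=13: raw=0x2F007 flags P=1 W=1 U=1 S=0
  [2] read 0x2F idx=18: raw=0x33007 flags P=1 W=1 U=1 S=0
  → PA=0x33D41  (3 entries read)

TLB: [["0x81A12", "0x33"]]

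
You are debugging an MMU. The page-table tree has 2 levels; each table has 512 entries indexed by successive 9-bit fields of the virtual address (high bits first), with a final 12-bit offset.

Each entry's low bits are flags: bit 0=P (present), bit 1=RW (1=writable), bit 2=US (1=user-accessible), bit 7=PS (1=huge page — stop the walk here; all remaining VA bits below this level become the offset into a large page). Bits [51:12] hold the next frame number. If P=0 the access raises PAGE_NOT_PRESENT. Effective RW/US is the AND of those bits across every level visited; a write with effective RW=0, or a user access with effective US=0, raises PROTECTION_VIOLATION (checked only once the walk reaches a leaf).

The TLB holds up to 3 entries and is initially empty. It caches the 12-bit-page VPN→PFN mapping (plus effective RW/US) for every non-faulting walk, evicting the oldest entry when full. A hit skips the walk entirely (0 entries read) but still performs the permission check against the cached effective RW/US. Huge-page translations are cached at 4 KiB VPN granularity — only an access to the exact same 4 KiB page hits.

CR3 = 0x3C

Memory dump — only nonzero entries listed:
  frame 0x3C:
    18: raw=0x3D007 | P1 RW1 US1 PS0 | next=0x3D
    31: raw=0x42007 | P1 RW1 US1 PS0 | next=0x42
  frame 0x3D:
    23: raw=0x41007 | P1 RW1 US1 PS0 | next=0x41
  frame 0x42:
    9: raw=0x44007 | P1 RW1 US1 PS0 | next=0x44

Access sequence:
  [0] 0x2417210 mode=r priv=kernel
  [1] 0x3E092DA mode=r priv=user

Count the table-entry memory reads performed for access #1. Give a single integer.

Per-access translation:
#0 VA=0x2417210 (r,kernel):
  L0: frame=0x3C idx=18 entry=0x3D007 [P=1 RW=1 US=1 PS=0]
  L1: frame=0x3D idx=23 entry=0x41007 [P=1 RW=1 US=1 PS=0]
  ⇒ phys 0x41210  [2 reads]
#1 VA=0x3E092DA (r,user):
  L0: frame=0x3C idx=31 entry=0x42007 [P=1 RW=1 US=1 PS=0]
  L1: frame=0x42 idx=9 entry=0x44007 [P=1 RW=1 US=1 PS=0]
  ⇒ phys 0x442DA  [2 reads]

Entries read for #1: 2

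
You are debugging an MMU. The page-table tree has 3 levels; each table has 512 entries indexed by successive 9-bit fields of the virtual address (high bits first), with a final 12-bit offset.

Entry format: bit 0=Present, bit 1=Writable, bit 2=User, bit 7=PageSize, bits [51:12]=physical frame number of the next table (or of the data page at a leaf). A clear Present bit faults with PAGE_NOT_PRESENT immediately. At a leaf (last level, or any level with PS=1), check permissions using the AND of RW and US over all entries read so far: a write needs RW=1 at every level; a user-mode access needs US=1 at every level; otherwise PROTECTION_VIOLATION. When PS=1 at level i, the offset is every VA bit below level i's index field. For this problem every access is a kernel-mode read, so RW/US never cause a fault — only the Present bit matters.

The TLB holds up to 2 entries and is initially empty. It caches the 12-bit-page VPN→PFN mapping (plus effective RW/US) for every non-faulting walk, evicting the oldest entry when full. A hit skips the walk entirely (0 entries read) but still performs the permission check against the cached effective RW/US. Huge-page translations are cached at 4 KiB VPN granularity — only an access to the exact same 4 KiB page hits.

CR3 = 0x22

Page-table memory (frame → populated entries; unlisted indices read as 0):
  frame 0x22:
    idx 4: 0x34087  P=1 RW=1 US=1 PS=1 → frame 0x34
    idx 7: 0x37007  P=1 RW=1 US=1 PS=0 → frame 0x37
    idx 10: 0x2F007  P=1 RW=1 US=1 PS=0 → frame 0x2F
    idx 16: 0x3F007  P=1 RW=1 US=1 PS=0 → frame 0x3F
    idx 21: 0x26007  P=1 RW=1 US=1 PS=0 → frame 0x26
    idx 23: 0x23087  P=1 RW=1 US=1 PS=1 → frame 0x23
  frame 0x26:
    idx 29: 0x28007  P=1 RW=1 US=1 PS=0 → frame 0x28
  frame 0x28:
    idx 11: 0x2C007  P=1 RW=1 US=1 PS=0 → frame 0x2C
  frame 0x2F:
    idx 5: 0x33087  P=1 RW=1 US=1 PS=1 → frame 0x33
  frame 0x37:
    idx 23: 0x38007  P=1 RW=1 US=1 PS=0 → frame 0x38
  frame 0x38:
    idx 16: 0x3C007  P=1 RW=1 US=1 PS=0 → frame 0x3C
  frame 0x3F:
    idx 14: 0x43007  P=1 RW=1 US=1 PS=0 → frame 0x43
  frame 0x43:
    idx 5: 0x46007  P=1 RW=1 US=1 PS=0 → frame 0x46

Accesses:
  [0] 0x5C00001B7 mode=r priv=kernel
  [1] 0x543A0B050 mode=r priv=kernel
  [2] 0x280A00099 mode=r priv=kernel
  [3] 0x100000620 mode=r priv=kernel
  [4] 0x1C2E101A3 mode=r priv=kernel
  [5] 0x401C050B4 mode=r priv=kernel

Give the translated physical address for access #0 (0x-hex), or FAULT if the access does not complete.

Per-access translation:
#0 VA=0x5C00001B7 (r,kernel):
  lvl0: tbl 0x22, slot 23 ⇒ 0x23087 (P1/RW1/US1/PS1)
  ✓ 0x231B7 (huge @L0)  — 1 lookups
#1 VA=0x543A0B050 (r,kernel):
  lvl0: tbl 0x22, slot 21 ⇒ 0x26007 (P1/RW1/US1/PS0)
  lvl1: tbl 0x26, slot 29 ⇒ 0x28007 (P1/RW1/US1/PS0)
  lvl2: tbl 0x28, slot 11 ⇒ 0x2C007 (P1/RW1/US1/PS0)
  ✓ 0x2C050  — 3 lookups
#2 VA=0x280A00099 (r,kernel):
  lvl0: tbl 0x22, slot 10 ⇒ 0x2F007 (P1/RW1/US1/PS0)
  lvl1: tbl 0x2F, slot 5 ⇒ 0x33087 (P1/RW1/US1/PS1)
  ✓ 0x33099 (huge @L1)  — 2 lookups
#3 VA=0x100000620 (r,kernel):
  lvl0: tbl 0x22, slot 4 ⇒ 0x34087 (P1/RW1/US1/PS1)
  ✓ 0x34620 (huge @L0)  — 1 lookups
#4 VA=0x1C2E101A3 (r,kernel):
  lvl0: tbl 0x22, slot 7 ⇒ 0x37007 (P1/RW1/US1/PS0)
  lvl1: tbl 0x37, slot 23 ⇒ 0x38007 (P1/RW1/US1/PS0)
  lvl2: tbl 0x38, slot 16 ⇒ 0x3C007 (P1/RW1/US1/PS0)
  ✓ 0x3C1A3  — 3 lookups
#5 VA=0x401C050B4 (r,kernel):
  lvl0: tbl 0x22, slot 16 ⇒ 0x3F007 (P1/RW1/US1/PS0)
  lvl1: tbl 0x3F, slot 14 ⇒ 0x43007 (P1/RW1/US1/PS0)
  lvl2: tbl 0x43, slot 5 ⇒ 0x46007 (P1/RW1/US1/PS0)
  ✓ 0x460B4  — 3 lookups

Access #0 PA: 0x231B7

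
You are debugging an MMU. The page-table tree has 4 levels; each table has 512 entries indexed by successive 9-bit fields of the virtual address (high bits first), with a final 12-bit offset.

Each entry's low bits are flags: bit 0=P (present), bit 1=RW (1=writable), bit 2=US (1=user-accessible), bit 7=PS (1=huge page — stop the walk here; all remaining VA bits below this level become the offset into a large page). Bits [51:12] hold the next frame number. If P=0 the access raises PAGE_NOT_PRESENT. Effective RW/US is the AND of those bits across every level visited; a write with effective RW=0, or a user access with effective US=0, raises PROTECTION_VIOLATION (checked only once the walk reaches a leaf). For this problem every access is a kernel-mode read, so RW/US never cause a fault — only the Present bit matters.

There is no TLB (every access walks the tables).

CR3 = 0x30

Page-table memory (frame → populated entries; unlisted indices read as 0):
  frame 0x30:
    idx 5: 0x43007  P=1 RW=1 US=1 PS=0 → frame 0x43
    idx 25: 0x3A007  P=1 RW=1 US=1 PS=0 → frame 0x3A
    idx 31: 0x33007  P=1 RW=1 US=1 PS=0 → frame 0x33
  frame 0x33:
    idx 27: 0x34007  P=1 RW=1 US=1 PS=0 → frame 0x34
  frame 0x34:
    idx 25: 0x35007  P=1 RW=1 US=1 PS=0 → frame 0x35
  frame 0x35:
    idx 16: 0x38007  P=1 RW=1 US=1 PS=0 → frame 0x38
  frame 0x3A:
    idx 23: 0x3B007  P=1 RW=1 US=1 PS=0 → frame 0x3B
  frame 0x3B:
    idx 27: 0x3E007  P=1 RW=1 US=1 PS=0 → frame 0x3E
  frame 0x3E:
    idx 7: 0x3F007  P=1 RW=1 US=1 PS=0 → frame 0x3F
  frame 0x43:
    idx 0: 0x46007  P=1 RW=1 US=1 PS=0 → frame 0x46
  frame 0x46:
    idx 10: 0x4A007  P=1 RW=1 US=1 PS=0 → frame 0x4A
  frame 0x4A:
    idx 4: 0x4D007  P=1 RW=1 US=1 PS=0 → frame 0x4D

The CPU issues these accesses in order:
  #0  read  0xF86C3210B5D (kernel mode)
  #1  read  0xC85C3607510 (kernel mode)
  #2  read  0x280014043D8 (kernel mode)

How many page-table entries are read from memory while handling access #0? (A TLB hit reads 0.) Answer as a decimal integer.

Per-access translation:
#0 VA=0xF86C3210B5D (r,kernel):
  L0 @0x30[31] → 0x33007  P=1,RW=1,US=1,PS=0
  L1 @0x33[27] → 0x34007  P=1,RW=1,US=1,PS=0
  L2 @0x34[25] → 0x35007  P=1,RW=1,US=1,PS=0
  L3 @0x35[16] → 0x38007  P=1,RW=1,US=1,PS=0
  ⇒ phys 0x38B5D  [4 reads]
#1 VA=0xC85C3607510 (r,kernel):
  L0 @0x30[25] → 0x3A007  P=1,RW=1,US=1,PS=0
  L1 @0x3A[23] → 0x3B007  P=1,RW=1,US=1,PS=0
  L2 @0x3B[27] → 0x3E007  P=1,RW=1,US=1,PS=0
  L3 @0x3E[7] → 0x3F007  P=1,RW=1,US=1,PS=0
  ⇒ phys 0x3F510  [4 reads]
#2 VA=0x280014043D8 (r,kernel):
  L0 @0x30[5] → 0x43007  P=1,RW=1,US=1,PS=0
  L1 @0x43[0] → 0x46007  P=1,RW=1,US=1,PS=0
  L2 @0x46[10] → 0x4A007  P=1,RW=1,US=1,PS=0
  L3 @0x4A[4] → 0x4D007  P=1,RW=1,US=1,PS=0
  ⇒ phys 0x4D3D8  [4 reads]

Entries read for #0: 4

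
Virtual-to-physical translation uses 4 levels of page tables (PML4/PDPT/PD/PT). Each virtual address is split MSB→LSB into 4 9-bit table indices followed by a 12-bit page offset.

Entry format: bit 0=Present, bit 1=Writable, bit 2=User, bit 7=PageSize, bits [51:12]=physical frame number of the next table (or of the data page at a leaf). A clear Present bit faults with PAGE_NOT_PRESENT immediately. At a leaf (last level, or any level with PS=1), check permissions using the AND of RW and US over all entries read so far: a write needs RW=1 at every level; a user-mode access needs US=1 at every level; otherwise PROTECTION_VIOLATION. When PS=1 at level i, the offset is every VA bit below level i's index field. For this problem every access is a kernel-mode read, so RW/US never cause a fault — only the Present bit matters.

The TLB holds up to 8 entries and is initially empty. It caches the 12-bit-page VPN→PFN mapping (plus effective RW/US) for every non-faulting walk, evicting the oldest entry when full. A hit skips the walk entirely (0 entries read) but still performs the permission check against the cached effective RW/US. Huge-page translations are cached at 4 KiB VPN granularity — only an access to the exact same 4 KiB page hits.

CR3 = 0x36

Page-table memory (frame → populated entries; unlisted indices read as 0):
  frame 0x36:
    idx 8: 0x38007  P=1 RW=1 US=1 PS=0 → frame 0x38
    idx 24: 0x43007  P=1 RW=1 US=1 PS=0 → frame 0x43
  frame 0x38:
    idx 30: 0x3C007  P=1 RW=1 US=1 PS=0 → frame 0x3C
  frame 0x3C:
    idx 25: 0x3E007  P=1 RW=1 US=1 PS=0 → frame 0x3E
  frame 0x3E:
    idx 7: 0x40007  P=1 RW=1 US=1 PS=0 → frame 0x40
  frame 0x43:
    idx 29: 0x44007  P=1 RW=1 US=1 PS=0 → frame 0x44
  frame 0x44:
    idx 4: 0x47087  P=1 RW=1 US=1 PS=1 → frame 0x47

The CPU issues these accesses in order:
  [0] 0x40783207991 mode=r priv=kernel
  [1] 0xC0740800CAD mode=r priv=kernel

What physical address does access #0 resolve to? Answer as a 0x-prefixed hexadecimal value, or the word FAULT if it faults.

Walk each access:
#0 VA=0x40783207991 (r,kernel):
  [0] read 0x36 idx=8: raw=0x38007 flags P=1 W=1 U=1 S=0
  [1] read 0x38 idx=30: raw=0x3C007 flags P=1 W=1 U=1 S=0
  [2] read 0x3C idx=25: raw=0x3E007 flags P=1 W=1 U=1 S=0
  [3] read 0x3E idx=7: raw=0x40007 flags P=1 W=1 U=1 S=0
  ✓ 0x40991  — 4 lookups
#1 VA=0xC0740800CAD (r,kernel):
  [0] read 0x36 idx=24: raw=0x43007 flags P=1 W=1 U=1 S=0
  [1] read 0x43 idx=29: raw=0x44007 flags P=1 W=1 U=1 S=0
  [2] read 0x44 idx=4: raw=0x47087 flags P=1 W=1 U=1 S=1
  ✓ 0x47CAD (huge @L2)  — 3 lookups

Access #0 PA: 0x40991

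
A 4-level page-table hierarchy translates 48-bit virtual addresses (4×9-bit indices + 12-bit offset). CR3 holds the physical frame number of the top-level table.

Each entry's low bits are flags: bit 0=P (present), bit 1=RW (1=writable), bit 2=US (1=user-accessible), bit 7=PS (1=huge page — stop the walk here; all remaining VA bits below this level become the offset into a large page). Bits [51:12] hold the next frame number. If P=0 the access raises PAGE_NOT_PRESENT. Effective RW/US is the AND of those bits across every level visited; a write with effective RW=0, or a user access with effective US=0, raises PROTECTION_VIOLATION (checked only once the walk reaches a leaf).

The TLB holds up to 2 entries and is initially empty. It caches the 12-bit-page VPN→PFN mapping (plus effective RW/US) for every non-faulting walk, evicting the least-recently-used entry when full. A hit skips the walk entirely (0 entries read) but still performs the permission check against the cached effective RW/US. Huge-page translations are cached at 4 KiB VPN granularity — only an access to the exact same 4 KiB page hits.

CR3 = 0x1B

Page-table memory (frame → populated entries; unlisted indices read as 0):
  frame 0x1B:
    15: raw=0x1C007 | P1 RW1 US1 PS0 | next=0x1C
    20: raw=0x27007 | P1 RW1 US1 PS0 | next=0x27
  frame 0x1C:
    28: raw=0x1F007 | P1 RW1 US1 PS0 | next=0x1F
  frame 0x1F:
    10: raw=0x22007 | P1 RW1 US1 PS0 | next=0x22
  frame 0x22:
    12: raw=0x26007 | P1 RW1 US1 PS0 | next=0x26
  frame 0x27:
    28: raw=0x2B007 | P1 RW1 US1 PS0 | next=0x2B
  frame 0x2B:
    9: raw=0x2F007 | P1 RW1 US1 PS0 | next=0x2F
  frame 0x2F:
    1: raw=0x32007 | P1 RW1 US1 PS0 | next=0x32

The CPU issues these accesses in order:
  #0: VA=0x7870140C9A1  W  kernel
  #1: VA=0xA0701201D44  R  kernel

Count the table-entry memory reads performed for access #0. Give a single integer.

Per-access translation:
#0 VA=0x7870140C9A1 (w,kernel):
  [0] read 0x1B idx=15: raw=0x1C007 flags P=1 W=1 U=1 S=0
  [1] read 0x1C idx=28: raw=0x1F007 flags P=1 W=1 U=1 S=0
  [2] read 0x1F idx=10: raw=0x22007 flags P=1 W=1 U=1 S=0
  [3] read 0x22 idx=12: raw=0x26007 flags P=1 W=1 U=1 S=0
  ✓ 0x269A1  — 4 lookups
#1 VA=0xA0701201D44 (r,kernel):
  [0] read 0x1B idx=20: raw=0x27007 flags P=1 W=1 U=1 S=0
  [1] read 0x27 idx=28: raw=0x2B007 flags P=1 W=1 U=1 S=0
  [2] read 0x2B idx=9: raw=0x2F007 flags P=1 W=1 U=1 S=0
  [3] read 0x2F idx=1: raw=0x32007 flags P=1 W=1 U=1 S=0
  ✓ 0x32D44  — 4 lookups

Entries read for #0: 4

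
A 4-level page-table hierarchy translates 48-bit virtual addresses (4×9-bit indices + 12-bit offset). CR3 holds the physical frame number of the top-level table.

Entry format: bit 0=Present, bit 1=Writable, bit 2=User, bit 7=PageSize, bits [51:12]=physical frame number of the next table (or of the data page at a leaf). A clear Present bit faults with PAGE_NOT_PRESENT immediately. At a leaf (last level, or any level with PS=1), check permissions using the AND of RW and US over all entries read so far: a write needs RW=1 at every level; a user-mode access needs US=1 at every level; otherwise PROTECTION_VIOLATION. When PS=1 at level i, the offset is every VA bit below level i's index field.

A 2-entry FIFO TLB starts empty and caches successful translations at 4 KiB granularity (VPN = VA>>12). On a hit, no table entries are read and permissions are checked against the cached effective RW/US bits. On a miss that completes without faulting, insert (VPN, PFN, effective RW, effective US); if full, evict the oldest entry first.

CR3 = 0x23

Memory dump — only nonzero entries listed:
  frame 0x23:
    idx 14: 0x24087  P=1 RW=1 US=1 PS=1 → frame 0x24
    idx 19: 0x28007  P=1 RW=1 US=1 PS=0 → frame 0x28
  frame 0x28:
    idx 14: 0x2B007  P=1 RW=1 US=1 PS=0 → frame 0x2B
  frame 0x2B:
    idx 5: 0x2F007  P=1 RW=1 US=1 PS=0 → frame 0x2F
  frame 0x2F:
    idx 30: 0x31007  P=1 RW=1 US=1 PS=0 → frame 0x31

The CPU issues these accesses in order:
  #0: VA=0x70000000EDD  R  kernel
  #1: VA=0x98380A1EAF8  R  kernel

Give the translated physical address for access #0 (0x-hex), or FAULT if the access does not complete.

Trace:
#0 VA=0x70000000EDD (r,kernel):
  [0] read 0x23 idx=14: raw=0x24087 flags P=1 W=1 U=1 S=1
  ✓ 0x24EDD (huge @L0)  — 1 lookups
#1 VA=0x98380A1EAF8 (r,kernel):
  [0] read 0x23 idx=19: raw=0x28007 flags P=1 W=1 U=1 S=0
  [1] read 0x28 idx=14: raw=0x2B007 flags P=1 W=1 U=1 S=0
  [2] read 0x2B idx=5: raw=0x2F007 flags P=1 W=1 U=1 S=0
  [3] read 0x2F idx=30: raw=0x31007 flags P=1 W=1 U=1 S=0
  ✓ 0x31AF8  — 4 lookups

Access #0 PA: 0x24EDD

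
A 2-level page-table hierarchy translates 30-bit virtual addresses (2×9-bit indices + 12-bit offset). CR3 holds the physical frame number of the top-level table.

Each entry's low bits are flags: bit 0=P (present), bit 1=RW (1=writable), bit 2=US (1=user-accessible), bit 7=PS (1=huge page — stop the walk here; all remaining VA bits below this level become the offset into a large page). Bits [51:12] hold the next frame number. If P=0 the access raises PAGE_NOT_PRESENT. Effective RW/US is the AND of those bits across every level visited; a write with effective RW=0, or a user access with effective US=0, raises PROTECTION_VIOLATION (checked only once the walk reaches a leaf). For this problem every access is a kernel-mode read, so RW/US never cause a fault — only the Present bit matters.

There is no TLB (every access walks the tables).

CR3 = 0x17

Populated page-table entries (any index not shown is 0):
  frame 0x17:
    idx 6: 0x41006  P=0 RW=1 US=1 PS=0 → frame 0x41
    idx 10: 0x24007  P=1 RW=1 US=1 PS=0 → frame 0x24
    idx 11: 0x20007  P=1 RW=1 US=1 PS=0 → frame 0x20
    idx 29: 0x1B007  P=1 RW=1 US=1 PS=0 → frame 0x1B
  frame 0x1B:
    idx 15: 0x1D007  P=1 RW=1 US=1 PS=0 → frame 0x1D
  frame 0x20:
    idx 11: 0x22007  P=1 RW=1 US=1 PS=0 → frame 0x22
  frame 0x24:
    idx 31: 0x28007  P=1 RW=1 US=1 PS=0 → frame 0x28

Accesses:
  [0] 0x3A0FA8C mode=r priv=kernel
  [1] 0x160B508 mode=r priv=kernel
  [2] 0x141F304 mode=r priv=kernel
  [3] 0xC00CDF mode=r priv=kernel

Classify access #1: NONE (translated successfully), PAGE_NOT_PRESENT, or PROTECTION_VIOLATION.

Walk each access:
#0 VA=0x3A0FA8C (r,kernel):
  [0] read 0x17 idx=29: raw=0x1B007 flags P=1 W=1 U=1 S=0
  [1] read 0x1B idx=15: raw=0x1D007 flags P=1 W=1 U=1 S=0
  ✓ 0x1DA8C  — 2 lookups
#1 VA=0x160B508 (r,kernel):
  [0] read 0x17 idx=11: raw=0x20007 flags P=1 W=1 U=1 S=0
  [1] read 0x20 idx=11: raw=0x22007 flags P=1 W=1 U=1 S=0
  ✓ 0x22508  — 2 lookups
#2 VA=0x141F304 (r,kernel):
  [0] read 0x17 idx=10: raw=0x24007 flags P=1 W=1 U=1 S=0
  [1] read 0x24 idx=31: raw=0x28007 flags P=1 W=1 U=1 S=0
  ✓ 0x28304  — 2 lookups
#3 VA=0xC00CDF (r,kernel):
  [0] read 0x17 idx=6: raw=0x41006 flags P=0 W=1 U=1 S=0
  → PAGE_NOT_PRESENT  (1 entries read)

Access #1 fault: NONE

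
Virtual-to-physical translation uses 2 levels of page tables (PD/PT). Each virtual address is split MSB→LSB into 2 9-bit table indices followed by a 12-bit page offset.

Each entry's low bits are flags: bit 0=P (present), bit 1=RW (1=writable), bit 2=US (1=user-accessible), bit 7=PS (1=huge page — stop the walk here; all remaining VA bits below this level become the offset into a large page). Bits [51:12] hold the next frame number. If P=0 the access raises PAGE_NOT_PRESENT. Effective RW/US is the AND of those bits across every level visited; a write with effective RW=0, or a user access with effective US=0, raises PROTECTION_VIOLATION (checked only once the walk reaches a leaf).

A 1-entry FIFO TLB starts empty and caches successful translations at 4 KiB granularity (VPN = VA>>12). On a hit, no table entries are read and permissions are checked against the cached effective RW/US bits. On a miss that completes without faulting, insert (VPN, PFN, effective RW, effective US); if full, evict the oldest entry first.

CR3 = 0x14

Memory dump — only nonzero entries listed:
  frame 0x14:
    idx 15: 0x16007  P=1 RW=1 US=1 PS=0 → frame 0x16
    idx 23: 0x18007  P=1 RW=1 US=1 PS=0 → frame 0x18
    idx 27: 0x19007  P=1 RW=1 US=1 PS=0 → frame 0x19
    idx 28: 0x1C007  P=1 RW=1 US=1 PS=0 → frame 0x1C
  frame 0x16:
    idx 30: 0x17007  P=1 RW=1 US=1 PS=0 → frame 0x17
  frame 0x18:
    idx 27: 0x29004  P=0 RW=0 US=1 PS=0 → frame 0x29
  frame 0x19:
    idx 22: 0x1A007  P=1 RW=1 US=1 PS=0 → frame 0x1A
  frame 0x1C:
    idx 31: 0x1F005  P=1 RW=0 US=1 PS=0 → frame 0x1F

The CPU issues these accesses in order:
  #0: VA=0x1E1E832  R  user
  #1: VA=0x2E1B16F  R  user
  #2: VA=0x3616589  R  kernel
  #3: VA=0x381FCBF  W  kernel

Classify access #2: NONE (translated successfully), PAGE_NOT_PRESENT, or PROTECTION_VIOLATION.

Per-access translation:
#0 VA=0x1E1E832 (r,user):
  [0] read 0x14 idx=15: raw=0x16007 flags P=1 W=1 U=1 S=0
  [1] read 0x16 idx=30: raw=0x17007 flags P=1 W=1 U=1 S=0
  ⇒ phys 0x17832  [2 reads]
#1 VA=0x2E1B16F (r,user):
  [0] read 0x14 idx=23: raw=0x18007 flags P=1 W=1 U=1 S=0
  [1] read 0x18 idx=27: raw=0x29004 flags P=0 W=0 U=1 S=0
  → PAGE_NOT_PRESENT  (2 entries read)
#2 VA=0x3616589 (r,kernel):
  [0] read 0x14 idx=27: raw=0x19007 flags P=1 W=1 U=1 S=0
  [1] read 0x19 idx=22: raw=0x1A007 flags P=1 W=1 U=1 S=0
  ⇒ phys 0x1A589  [2 reads]
#3 VA=0x381FCBF (w,kernel):
  [0] read 0x14 idx=28: raw=0x1C007 flags P=1 W=1 U=1 S=0
  [1] read 0x1C idx=31: raw=0x1F005 flags P=1 W=0 U=1 S=0
  → PROTECTION_VIOLATION  (2 entries read)

Access #2 fault: NONE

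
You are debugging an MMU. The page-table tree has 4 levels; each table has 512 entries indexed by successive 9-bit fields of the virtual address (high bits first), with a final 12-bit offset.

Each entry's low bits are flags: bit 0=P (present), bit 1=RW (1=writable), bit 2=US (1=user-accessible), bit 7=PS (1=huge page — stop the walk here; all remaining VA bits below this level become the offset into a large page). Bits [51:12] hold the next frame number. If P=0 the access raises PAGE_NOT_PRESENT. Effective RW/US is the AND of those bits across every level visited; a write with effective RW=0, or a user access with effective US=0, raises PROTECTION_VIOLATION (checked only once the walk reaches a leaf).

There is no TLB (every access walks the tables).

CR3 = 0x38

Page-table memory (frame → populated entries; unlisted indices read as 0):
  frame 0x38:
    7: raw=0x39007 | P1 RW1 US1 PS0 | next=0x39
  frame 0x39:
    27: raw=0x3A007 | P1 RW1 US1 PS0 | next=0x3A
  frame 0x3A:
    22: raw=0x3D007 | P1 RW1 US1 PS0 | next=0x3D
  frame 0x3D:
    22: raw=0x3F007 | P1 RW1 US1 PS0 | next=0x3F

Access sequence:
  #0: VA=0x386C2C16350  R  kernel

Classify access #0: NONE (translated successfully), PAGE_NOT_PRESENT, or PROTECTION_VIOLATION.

Per-access translation:
#0 VA=0x386C2C16350 (r,kernel):
  [0] read 0x38 idx=7: raw=0x39007 flags P=1 W=1 U=1 S=0
  [1] read 0x39 idx=27: raw=0x3A007 flags P=1 W=1 U=1 S=0
  [2] read 0x3A idx=22: raw=0x3D007 flags P=1 W=1 U=1 S=0
  [3] read 0x3D idx=22: raw=0x3F007 flags P=1 W=1 U=1 S=0
  ⇒ phys 0x3F350  [4 reads]

Access #0 fault: NONE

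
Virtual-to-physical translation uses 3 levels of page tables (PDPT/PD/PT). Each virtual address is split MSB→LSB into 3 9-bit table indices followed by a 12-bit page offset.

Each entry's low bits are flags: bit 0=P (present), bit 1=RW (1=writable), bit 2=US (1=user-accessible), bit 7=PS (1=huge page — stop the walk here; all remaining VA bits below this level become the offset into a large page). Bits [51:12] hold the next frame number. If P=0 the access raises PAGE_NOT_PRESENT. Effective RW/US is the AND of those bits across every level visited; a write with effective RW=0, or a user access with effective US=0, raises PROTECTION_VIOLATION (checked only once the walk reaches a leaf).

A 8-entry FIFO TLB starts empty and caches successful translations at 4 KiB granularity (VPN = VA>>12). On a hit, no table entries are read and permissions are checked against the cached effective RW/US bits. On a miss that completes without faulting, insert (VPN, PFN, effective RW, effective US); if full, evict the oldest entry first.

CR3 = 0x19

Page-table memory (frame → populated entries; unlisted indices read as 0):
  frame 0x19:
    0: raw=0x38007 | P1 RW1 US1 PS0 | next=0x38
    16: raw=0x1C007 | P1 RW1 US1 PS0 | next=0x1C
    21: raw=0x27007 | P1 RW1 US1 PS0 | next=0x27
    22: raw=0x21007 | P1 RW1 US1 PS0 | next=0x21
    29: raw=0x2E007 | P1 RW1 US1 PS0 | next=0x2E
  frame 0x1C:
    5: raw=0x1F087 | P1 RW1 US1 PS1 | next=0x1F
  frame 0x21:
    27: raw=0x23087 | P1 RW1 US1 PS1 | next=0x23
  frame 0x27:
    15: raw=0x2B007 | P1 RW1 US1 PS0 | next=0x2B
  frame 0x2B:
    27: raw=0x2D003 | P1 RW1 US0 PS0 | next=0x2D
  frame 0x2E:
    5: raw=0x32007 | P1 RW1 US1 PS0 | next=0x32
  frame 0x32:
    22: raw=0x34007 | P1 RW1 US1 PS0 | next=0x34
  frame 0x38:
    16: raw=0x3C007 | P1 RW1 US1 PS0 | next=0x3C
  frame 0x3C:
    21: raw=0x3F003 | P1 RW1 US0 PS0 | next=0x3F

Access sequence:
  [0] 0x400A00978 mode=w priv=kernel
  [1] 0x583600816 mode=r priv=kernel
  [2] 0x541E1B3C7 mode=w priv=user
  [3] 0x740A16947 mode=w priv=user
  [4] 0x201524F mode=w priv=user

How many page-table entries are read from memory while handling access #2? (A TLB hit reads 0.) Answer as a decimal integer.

Per-access translation:
#0 VA=0x400A00978 (w,kernel):
  [0] read 0x19 idx=16: raw=0x1C007 flags P=1 W=1 U=1 S=0
  [1] read 0x1C idx=5: raw=0x1F087 flags P=1 W=1 U=1 S=1
  ✓ 0x1F978 (huge @L1)  — 2 lookups
#1 VA=0x583600816 (r,kernel):
  [0] read 0x19 idx=22: raw=0x21007 flags P=1 W=1 U=1 S=0
  [1] read 0x21 idx=27: raw=0x23087 flags P=1 W=1 U=1 S=1
  ✓ 0x23816 (huge @L1)  — 2 lookups
#2 VA=0x541E1B3C7 (w,user):
  [0] read 0x19 idx=21: raw=0x27007 flags P=1 W=1 U=1 S=0
  [1] read 0x27 idx=15: raw=0x2B007 flags P=1 W=1 U=1 S=0
  [2] read 0x2B idx=27: raw=0x2D003 flags P=1 W=1 U=0 S=0
  → PROTECTION_VIOLATION  (3 entries read)
#3 VA=0x740A16947 (w,user):
  [0] read 0x19 idx=29: raw=0x2E007 flags P=1 W=1 U=1 S=0
  [1] read 0x2E idx=5: raw=0x32007 flags P=1 W=1 U=1 S=0
  [2] read 0x32 idx=22: raw=0x34007 flags P=1 W=1 U=1 S=0
  ✓ 0x34947  — 3 lookups
#4 VA=0x201524F (w,user):
  [0] read 0x19 idx=0: raw=0x38007 flags P=1 W=1 U=1 S=0
  [1] read 0x38 idx=16: raw=0x3C007 flags P=1 W=1 U=1 S=0
  [2] read 0x3C idx=21: raw=0x3F003 flags P=1 W=1 U=0 S=0
  → PROTECTION_VIOLATION  (3 entries read)

Entries read for #2: 3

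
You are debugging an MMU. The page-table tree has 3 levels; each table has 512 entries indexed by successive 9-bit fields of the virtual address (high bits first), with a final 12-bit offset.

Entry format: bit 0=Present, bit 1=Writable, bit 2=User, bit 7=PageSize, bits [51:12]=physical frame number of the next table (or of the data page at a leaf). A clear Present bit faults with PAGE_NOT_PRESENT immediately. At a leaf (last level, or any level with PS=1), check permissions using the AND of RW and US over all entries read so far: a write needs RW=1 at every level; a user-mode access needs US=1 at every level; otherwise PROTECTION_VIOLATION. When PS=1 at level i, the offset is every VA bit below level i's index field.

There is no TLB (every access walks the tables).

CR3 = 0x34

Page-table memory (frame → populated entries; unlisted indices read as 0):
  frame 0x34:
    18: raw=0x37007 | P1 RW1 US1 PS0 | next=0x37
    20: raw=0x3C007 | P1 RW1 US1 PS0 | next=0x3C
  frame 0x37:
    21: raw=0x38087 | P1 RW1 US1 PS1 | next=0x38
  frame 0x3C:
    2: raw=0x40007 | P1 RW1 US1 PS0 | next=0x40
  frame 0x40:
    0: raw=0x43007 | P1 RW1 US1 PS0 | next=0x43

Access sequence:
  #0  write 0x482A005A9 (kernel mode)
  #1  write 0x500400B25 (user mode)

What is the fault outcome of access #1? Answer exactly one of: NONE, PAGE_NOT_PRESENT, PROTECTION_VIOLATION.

Per-access translation:
#0 VA=0x482A005A9 (w,kernel):
  lvl0: tbl 0x34, slot 18 ⇒ 0x37007 (P1/RW1/US1/PS0)
  lvl1: tbl 0x37, slot 21 ⇒ 0x38087 (P1/RW1/US1/PS1)
  ✓ 0x385A9 (huge @L1)  — 2 lookups
#1 VA=0x500400B25 (w,user):
  lvl0: tbl 0x34, slot 20 ⇒ 0x3C007 (P1/RW1/US1/PS0)
  lvl1: tbl 0x3C, slot 2 ⇒ 0x40007 (P1/RW1/US1/PS0)
  lvl2: tbl 0x40, slot 0 ⇒ 0x43007 (P1/RW1/US1/PS0)
  ✓ 0x43B25  — 3 lookups

Access #1 fault: NONE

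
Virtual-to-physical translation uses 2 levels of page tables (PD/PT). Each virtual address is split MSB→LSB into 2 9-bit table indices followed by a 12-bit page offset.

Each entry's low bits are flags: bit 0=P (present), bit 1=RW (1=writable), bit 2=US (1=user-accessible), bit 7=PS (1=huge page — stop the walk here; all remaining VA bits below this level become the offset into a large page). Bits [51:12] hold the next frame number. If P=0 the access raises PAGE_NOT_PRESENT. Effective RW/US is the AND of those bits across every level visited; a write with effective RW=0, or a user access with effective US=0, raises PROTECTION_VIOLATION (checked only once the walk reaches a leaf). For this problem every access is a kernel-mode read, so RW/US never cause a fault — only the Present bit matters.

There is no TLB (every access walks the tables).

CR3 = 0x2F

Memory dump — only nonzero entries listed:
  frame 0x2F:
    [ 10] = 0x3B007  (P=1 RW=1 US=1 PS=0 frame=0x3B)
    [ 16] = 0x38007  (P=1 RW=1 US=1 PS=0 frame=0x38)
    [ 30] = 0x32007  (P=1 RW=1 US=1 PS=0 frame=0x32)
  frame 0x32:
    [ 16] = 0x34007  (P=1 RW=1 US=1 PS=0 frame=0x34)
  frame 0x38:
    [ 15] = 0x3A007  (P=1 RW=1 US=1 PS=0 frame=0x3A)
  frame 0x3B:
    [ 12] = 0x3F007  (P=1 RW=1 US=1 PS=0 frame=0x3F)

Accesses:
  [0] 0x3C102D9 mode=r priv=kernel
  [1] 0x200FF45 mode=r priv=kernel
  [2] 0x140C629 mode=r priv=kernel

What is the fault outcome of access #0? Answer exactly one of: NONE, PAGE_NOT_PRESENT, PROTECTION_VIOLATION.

Per-access translation:
#0 VA=0x3C102D9 (r,kernel):
  lvl0: tbl 0x2F, slot 30 ⇒ 0x32007 (P1/RW1/US1/PS0)
  lvl1: tbl 0x32, slot 16 ⇒ 0x34007 (P1/RW1/US1/PS0)
  ⇒ phys 0x342D9  [2 reads]
#1 VA=0x200FF45 (r,kernel):
  lvl0: tbl 0x2F, slot 16 ⇒ 0x38007 (P1/RW1/US1/PS0)
  lvl1: tbl 0x38, slot 15 ⇒ 0x3A007 (P1/RW1/US1/PS0)
  ⇒ phys 0x3AF45  [2 reads]
#2 VA=0x140C629 (r,kernel):
  lvl0: tbl 0x2F, slot 10 ⇒ 0x3B007 (P1/RW1/US1/PS0)
  lvl1: tbl 0x3B, slot 12 ⇒ 0x3F007 (P1/RW1/US1/PS0)
  ⇒ phys 0x3F629  [2 reads]

Access #0 fault: NONE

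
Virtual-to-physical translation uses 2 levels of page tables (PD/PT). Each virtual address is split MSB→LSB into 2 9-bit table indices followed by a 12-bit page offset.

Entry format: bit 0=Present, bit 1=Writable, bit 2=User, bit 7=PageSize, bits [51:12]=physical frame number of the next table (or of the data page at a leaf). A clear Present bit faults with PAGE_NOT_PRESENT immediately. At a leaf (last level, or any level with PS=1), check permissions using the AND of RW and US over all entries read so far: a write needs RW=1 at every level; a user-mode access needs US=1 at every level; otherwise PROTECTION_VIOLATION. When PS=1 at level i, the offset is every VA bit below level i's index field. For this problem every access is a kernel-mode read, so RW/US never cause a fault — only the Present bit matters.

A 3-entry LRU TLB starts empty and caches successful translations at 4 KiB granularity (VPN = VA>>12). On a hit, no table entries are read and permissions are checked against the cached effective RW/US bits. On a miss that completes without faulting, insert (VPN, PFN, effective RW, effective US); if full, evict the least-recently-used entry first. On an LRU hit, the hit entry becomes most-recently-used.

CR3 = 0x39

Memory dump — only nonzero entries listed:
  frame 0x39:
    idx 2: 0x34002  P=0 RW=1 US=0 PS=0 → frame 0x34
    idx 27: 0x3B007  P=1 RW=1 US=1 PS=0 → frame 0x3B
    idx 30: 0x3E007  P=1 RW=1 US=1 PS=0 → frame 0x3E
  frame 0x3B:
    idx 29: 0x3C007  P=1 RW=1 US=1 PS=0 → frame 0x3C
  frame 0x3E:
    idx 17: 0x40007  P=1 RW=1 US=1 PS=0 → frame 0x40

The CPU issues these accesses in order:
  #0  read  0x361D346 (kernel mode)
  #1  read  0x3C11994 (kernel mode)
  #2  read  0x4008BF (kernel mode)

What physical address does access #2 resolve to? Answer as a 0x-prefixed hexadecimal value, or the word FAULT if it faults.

Walk each access:
#0 VA=0x361D346 (r,kernel):
  lvl0: tbl 0x39, slot 27 ⇒ 0x3B007 (P1/RW1/US1/PS0)
  lvl1: tbl 0x3B, slot 29 ⇒ 0x3C007 (P1/RW1/US1/PS0)
  ✓ 0x3C346  — 2 lookups
#1 VA=0x3C11994 (r,kernel):
  lvl0: tbl 0x39, slot 30 ⇒ 0x3E007 (P1/RW1/US1/PS0)
  lvl1: tbl 0x3E, slot 17 ⇒ 0x40007 (P1/RW1/US1/PS0)
  ✓ 0x40994  — 2 lookups
#2 VA=0x4008BF (r,kernel):
  lvl0: tbl 0x39, slot 2 ⇒ 0x34002 (P0/RW1/US0/PS0)
  → PAGE_NOT_PRESENT  (1 entries read)

Access #2 PA: FAULT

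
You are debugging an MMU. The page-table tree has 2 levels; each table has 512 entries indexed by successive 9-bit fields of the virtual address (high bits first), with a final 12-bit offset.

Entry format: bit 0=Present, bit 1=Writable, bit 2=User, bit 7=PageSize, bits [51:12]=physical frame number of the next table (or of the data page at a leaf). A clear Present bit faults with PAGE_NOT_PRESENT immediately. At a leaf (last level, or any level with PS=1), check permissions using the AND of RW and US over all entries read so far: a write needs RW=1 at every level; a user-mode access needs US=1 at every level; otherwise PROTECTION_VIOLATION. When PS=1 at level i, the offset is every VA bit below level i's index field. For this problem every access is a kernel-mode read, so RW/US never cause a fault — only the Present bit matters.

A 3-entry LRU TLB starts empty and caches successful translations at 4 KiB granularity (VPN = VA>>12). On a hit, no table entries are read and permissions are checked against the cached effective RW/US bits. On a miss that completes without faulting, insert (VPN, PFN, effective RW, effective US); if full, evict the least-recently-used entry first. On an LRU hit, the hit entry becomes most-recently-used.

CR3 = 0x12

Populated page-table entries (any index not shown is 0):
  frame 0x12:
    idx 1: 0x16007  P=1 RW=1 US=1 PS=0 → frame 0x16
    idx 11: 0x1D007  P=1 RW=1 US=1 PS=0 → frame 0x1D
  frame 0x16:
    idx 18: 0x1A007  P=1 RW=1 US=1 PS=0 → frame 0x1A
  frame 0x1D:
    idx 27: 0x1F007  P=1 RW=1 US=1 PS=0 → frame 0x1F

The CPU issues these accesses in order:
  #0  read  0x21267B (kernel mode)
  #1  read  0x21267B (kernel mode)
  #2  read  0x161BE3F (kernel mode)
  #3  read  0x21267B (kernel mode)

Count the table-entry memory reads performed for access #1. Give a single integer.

Walk each access:
#0 VA=0x21267B (r,kernel):
  L0 @0x12[1] → 0x16007  P=1,RW=1,US=1,PS=0
  L1 @0x16[18] → 0x1A007  P=1,RW=1,US=1,PS=0
  ⇒ phys 0x1A67B  [2 reads]
#1 VA=0x21267B (r,kernel):
  TLB hit vpn=0x212 → PA=0x1A67B
#2 VA=0x161BE3F (r,kernel):
  L0 @0x12[11] → 0x1D007  P=1,RW=1,US=1,PS=0
  L1 @0x1D[27] → 0x1F007  P=1,RW=1,US=1,PS=0
  ⇒ phys 0x1FE3F  [2 reads]
#3 VA=0x21267B (r,kernel):
  TLB hit vpn=0x212 → PA=0x1A67B

Entries read for #1: 0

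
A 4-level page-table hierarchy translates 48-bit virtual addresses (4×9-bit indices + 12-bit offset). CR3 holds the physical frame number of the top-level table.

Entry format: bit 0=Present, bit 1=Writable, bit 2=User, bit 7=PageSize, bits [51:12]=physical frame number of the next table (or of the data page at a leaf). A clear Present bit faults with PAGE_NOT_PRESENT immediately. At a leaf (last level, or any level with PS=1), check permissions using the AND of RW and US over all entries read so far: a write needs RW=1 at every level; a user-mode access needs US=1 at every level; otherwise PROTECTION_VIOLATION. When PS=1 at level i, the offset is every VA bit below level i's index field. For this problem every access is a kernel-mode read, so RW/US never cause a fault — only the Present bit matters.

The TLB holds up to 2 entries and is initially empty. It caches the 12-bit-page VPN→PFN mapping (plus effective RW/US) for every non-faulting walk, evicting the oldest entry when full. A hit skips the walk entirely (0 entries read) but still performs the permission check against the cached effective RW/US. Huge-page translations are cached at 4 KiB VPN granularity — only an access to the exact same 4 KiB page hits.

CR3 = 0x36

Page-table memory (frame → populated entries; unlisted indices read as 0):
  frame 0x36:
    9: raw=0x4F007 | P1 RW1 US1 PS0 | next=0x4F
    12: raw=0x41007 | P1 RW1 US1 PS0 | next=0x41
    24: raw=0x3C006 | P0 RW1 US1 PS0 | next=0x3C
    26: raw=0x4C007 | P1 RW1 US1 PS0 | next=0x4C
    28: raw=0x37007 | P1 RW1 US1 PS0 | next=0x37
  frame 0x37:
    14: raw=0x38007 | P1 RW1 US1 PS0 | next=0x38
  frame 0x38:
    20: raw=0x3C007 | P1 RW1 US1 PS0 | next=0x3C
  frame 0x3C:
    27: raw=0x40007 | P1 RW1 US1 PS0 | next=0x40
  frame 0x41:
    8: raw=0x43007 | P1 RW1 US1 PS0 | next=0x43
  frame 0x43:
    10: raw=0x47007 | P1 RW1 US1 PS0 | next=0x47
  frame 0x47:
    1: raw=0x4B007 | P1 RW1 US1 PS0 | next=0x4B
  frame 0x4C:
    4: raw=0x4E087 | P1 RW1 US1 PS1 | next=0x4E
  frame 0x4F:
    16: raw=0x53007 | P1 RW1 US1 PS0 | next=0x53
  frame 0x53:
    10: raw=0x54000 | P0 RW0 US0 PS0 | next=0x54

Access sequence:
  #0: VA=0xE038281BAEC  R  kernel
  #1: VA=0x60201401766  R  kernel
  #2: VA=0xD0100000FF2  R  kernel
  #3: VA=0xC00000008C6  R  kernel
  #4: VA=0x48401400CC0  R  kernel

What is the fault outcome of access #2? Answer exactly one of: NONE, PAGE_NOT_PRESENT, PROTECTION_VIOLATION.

Per-access translation:
#0 VA=0xE038281BAEC (r,kernel):
  L0: frame=0x36 idx=28 entry=0x37007 [P=1 RW=1 US=1 PS=0]
  L1: frame=0x37 idx=14 entry=0x38007 [P=1 RW=1 US=1 PS=0]
  L2: frame=0x38 idx=20 entry=0x3C007 [P=1 RW=1 US=1 PS=0]
  L3: frame=0x3C idx=27 entry=0x40007 [P=1 RW=1 US=1 PS=0]
  ✓ 0x40AEC  — 4 lookups
#1 VA=0x60201401766 (r,kernel):
  L0: frame=0x36 idx=12 entry=0x41007 [P=1 RW=1 US=1 PS=0]
  L1: frame=0x41 idx=8 entry=0x43007 [P=1 RW=1 US=1 PS=0]
  L2: frame=0x43 idx=10 entry=0x47007 [P=1 RW=1 US=1 PS=0]
  L3: frame=0x47 idx=1 entry=0x4B007 [P=1 RW=1 US=1 PS=0]
  ✓ 0x4B766  — 4 lookups
#2 VA=0xD0100000FF2 (r,kernel):
  L0: frame=0x36 idx=26 entry=0x4C007 [P=1 RW=1 US=1 PS=0]
  L1: frame=0x4C idx=4 entry=0x4E087 [P=1 RW=1 US=1 PS=1]
  ✓ 0x4EFF2 (huge @L1)  — 2 lookups
#3 VA=0xC00000008C6 (r,kernel):
  L0: frame=0x36 idx=24 entry=0x3C006 [P=0 RW=1 US=1 PS=0]
  → PAGE_NOT_PRESENT  (1 entries read)
#4 VA=0x48401400CC0 (r,kernel):
  L0: frame=0x36 idx=9 entry=0x4F007 [P=1 RW=1 US=1 PS=0]
  L1: frame=0x4F idx=16 entry=0x53007 [P=1 RW=1 US=1 PS=0]
  L2: frame=0x53 idx=10 entry=0x54000 [P=0 RW=0 US=0 PS=0]
  → PAGE_NOT_PRESENT  (3 entries read)

Access #2 fault: NONE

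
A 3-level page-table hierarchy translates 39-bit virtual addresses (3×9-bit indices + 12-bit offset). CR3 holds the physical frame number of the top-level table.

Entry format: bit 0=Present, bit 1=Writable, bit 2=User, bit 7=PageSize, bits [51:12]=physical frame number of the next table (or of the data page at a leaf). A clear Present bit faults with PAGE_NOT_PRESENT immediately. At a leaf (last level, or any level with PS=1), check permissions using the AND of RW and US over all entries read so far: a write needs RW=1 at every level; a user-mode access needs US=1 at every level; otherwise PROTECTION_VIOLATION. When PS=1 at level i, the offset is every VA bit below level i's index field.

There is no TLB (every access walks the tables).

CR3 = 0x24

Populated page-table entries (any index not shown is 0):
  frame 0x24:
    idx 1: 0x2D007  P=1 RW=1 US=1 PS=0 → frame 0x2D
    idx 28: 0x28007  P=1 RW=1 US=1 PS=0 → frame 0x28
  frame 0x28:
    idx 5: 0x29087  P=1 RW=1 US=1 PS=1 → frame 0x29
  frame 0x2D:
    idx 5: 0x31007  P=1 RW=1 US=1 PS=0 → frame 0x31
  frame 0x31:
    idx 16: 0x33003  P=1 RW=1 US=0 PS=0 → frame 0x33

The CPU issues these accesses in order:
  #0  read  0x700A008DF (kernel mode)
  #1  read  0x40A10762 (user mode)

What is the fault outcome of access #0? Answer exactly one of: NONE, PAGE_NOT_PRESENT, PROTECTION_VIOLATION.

Trace:
#0 VA=0x700A008DF (r,kernel):
  lvl0: tbl 0x24, slot 28 ⇒ 0x28007 (P1/RW1/US1/PS0)
  lvl1: tbl 0x28, slot 5 ⇒ 0x29087 (P1/RW1/US1/PS1)
  ⇒ phys 0x298DF (huge @L1)  [2 reads]
#1 VA=0x40A10762 (r,user):
  lvl0: tbl 0x24, slot 1 ⇒ 0x2D007 (P1/RW1/US1/PS0)
  lvl1: tbl 0x2D, slot 5 ⇒ 0x31007 (P1/RW1/US1/PS0)
  lvl2: tbl 0x31, slot 16 ⇒ 0x33003 (P1/RW1/US0/PS0)
  ⇒ fault: PROTECTION_VIOLATION  — 3 lookups

Access #0 fault: NONE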